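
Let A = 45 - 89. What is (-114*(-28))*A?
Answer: -140448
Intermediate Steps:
A = -44
(-114*(-28))*A = -114*(-28)*(-44) = 3192*(-44) = -140448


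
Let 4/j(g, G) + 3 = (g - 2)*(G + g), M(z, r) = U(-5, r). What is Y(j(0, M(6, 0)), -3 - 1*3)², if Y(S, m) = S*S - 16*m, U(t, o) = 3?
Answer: 60715264/6561 ≈ 9254.0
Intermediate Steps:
M(z, r) = 3
j(g, G) = 4/(-3 + (-2 + g)*(G + g)) (j(g, G) = 4/(-3 + (g - 2)*(G + g)) = 4/(-3 + (-2 + g)*(G + g)))
Y(S, m) = S² - 16*m
Y(j(0, M(6, 0)), -3 - 1*3)² = ((4/(-3 + 0² - 2*3 - 2*0 + 3*0))² - 16*(-3 - 1*3))² = ((4/(-3 + 0 - 6 + 0 + 0))² - 16*(-3 - 3))² = ((4/(-9))² - 16*(-6))² = ((4*(-⅑))² + 96)² = ((-4/9)² + 96)² = (16/81 + 96)² = (7792/81)² = 60715264/6561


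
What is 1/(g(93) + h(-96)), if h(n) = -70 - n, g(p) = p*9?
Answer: 1/863 ≈ 0.0011587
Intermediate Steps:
g(p) = 9*p
1/(g(93) + h(-96)) = 1/(9*93 + (-70 - 1*(-96))) = 1/(837 + (-70 + 96)) = 1/(837 + 26) = 1/863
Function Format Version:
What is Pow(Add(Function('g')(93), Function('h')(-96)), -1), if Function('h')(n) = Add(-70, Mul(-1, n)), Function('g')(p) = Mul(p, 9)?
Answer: Rational(1, 863) ≈ 0.0011587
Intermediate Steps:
Function('g')(p) = Mul(9, p)
Pow(Add(Function('g')(93), Function('h')(-96)), -1) = Pow(Add(Mul(9, 93), Add(-70, Mul(-1, -96))), -1) = Pow(Add(837, Add(-70, 96)), -1) = Pow(Add(837, 26), -1) = Pow(863, -1) = Rational(1, 863)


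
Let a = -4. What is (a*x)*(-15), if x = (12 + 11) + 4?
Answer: 1620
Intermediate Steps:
x = 27 (x = 23 + 4 = 27)
(a*x)*(-15) = -4*27*(-15) = -108*(-15) = 1620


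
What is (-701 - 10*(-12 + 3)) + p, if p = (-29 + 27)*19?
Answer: -649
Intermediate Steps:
p = -38 (p = -2*19 = -38)
(-701 - 10*(-12 + 3)) + p = (-701 - 10*(-12 + 3)) - 38 = (-701 - 10*(-9)) - 38 = (-701 + 90) - 38 = -611 - 38 = -649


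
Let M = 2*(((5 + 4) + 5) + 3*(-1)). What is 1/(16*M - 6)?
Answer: 1/346 ≈ 0.0028902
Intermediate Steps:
M = 22 (M = 2*((9 + 5) - 3) = 2*(14 - 3) = 2*11 = 22)
1/(16*M - 6) = 1/(16*22 - 6) = 1/(352 - 6) = 1/346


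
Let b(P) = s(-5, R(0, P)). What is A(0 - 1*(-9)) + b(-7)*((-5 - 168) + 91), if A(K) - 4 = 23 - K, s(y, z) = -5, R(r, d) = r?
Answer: 428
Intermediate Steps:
b(P) = -5
A(K) = 27 - K (A(K) = 4 + (23 - K) = 27 - K)
A(0 - 1*(-9)) + b(-7)*((-5 - 168) + 91) = (27 - (0 - 1*(-9))) - 5*((-5 - 168) + 91) = (27 - (0 + 9)) - 5*(-173 + 91) = (27 - 1*9) - 5*(-82) = (27 - 9) + 410 = 18 + 410 = 428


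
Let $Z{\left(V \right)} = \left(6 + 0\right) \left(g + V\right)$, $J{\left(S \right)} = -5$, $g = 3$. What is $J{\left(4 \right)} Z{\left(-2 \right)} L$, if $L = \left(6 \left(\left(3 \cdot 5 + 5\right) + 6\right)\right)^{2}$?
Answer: $-730080$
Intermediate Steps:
$Z{\left(V \right)} = 18 + 6 V$ ($Z{\left(V \right)} = \left(6 + 0\right) \left(3 + V\right) = 6 \left(3 + V\right) = 18 + 6 V$)
$L = 24336$ ($L = \left(6 \left(\left(15 + 5\right) + 6\right)\right)^{2} = \left(6 \left(20 + 6\right)\right)^{2} = \left(6 \cdot 26\right)^{2} = 156^{2} = 24336$)
$J{\left(4 \right)} Z{\left(-2 \right)} L = - 5 \left(18 + 6 \left(-2\right)\right) 24336 = - 5 \left(18 - 12\right) 24336 = \left(-5\right) 6 \cdot 24336 = \left(-30\right) 24336 = -730080$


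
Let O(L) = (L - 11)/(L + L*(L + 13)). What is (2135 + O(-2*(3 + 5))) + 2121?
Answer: 136165/32 ≈ 4255.2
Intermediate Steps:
O(L) = (-11 + L)/(L + L*(13 + L))
(2135 + O(-2*(3 + 5))) + 2121 = (2135 + (-11 - 2*(3 + 5))/(((-2*(3 + 5)))*(14 - 2*(3 + 5)))) + 2121 = (2135 + (-11 - 2*8)/(((-2*8))*(14 - 2*8))) + 2121 = (2135 + (-11 - 16)/((-16)*(14 - 16))) + 2121 = (2135 - 1/16*(-27)/(-2)) + 2121 = (2135 - 1/16*(-½)*(-27)) + 2121 = (2135 - 27/32) + 2121 = 68293/32 + 2121 = 136165/32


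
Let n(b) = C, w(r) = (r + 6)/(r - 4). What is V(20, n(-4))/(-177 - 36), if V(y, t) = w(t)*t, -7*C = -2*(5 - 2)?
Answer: 48/5467 ≈ 0.0087800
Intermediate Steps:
w(r) = (6 + r)/(-4 + r)
C = 6/7 (C = -(-2)*(5 - 2)/7 = -(-2)*3/7 = -⅐*(-6) = 6/7 ≈ 0.85714)
n(b) = 6/7
V(y, t) = t*(6 + t)/(-4 + t) (V(y, t) = ((6 + t)/(-4 + t))*t = t*(6 + t)/(-4 + t))
V(20, n(-4))/(-177 - 36) = (6*(6 + 6/7)/(7*(-4 + 6/7)))/(-177 - 36) = ((6/7)*(48/7)/(-22/7))/(-213) = ((6/7)*(-7/22)*(48/7))*(-1/213) = -144/77*(-1/213) = 48/5467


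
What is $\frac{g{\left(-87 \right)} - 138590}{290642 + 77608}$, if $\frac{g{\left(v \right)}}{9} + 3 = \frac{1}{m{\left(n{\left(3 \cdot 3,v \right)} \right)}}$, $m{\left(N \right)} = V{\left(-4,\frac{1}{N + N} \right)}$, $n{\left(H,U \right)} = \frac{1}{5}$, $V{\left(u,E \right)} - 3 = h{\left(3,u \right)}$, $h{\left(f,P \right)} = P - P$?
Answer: $- \frac{69307}{184125} \approx -0.37641$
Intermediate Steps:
$h{\left(f,P \right)} = 0$
$V{\left(u,E \right)} = 3$ ($V{\left(u,E \right)} = 3 + 0 = 3$)
$n{\left(H,U \right)} = \frac{1}{5}$
$m{\left(N \right)} = 3$
$g{\left(v \right)} = -24$ ($g{\left(v \right)} = -27 + \frac{9}{3} = -27 + 9 \cdot \frac{1}{3} = -27 + 3 = -24$)
$\frac{g{\left(-87 \right)} - 138590}{290642 + 77608} = \frac{-24 - 138590}{290642 + 77608} = - \frac{138614}{368250} = \left(-138614\right) \frac{1}{368250} = - \frac{69307}{184125}$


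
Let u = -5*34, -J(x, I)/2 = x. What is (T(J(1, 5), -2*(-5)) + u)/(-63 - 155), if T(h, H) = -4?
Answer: 87/109 ≈ 0.79817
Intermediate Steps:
J(x, I) = -2*x
u = -170
(T(J(1, 5), -2*(-5)) + u)/(-63 - 155) = (-4 - 170)/(-63 - 155) = -174/(-218) = -174*(-1/218) = 87/109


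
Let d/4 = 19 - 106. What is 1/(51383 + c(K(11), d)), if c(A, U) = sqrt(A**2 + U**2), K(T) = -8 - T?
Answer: 51383/2640091224 - sqrt(121465)/2640091224 ≈ 1.9331e-5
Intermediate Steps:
d = -348 (d = 4*(19 - 106) = 4*(-87) = -348)
1/(51383 + c(K(11), d)) = 1/(51383 + sqrt((-8 - 1*11)**2 + (-348)**2)) = 1/(51383 + sqrt((-8 - 11)**2 + 121104)) = 1/(51383 + sqrt((-19)**2 + 121104)) = 1/(51383 + sqrt(361 + 121104)) = 1/(51383 + sqrt(121465))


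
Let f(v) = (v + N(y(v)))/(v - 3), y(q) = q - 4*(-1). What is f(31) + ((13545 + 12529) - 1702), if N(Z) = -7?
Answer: 170610/7 ≈ 24373.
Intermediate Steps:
y(q) = 4 + q (y(q) = q + 4 = 4 + q)
f(v) = (-7 + v)/(-3 + v) (f(v) = (v - 7)/(v - 3) = (-7 + v)/(-3 + v))
f(31) + ((13545 + 12529) - 1702) = (-7 + 31)/(-3 + 31) + ((13545 + 12529) - 1702) = 24/28 + (26074 - 1702) = (1/28)*24 + 24372 = 6/7 + 24372 = 170610/7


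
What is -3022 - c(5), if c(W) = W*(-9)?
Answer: -2977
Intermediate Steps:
c(W) = -9*W
-3022 - c(5) = -3022 - (-9)*5 = -3022 - 1*(-45) = -3022 + 45 = -2977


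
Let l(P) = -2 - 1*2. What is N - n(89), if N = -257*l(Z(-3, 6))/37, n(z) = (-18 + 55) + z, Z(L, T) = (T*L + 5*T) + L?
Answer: -3634/37 ≈ -98.216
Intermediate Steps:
Z(L, T) = L + 5*T + L*T (Z(L, T) = (L*T + 5*T) + L = (5*T + L*T) + L = L + 5*T + L*T)
l(P) = -4 (l(P) = -2 - 2 = -4)
n(z) = 37 + z
N = 1028/37 (N = -(-1028)/37 = -257*(-4/37) = 1028/37 ≈ 27.784)
N - n(89) = 1028/37 - (37 + 89) = 1028/37 - 1*126 = 1028/37 - 126 = -3634/37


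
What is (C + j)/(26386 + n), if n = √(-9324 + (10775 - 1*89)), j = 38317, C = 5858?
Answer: 582800775/348109817 - 44175*√1362/696219634 ≈ 1.6718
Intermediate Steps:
n = √1362 (n = √(-9324 + (10775 - 89)) = √(-9324 + 10686) = √1362 ≈ 36.905)
(C + j)/(26386 + n) = (5858 + 38317)/(26386 + √1362) = 44175/(26386 + √1362)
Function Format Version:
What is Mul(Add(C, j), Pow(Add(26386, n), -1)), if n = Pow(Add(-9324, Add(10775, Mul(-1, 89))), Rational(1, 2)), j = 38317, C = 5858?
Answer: Add(Rational(582800775, 348109817), Mul(Rational(-44175, 696219634), Pow(1362, Rational(1, 2)))) ≈ 1.6718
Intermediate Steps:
n = Pow(1362, Rational(1, 2)) (n = Pow(Add(-9324, Add(10775, -89)), Rational(1, 2)) = Pow(Add(-9324, 10686), Rational(1, 2)) = Pow(1362, Rational(1, 2)) ≈ 36.905)
Mul(Add(C, j), Pow(Add(26386, n), -1)) = Mul(Add(5858, 38317), Pow(Add(26386, Pow(1362, Rational(1, 2))), -1)) = Mul(44175, Pow(Add(26386, Pow(1362, Rational(1, 2))), -1))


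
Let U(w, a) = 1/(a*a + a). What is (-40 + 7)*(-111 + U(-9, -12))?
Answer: 14651/4 ≈ 3662.8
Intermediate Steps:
U(w, a) = 1/(a + a²) (U(w, a) = 1/(a² + a) = 1/(a + a²))
(-40 + 7)*(-111 + U(-9, -12)) = (-40 + 7)*(-111 + 1/((-12)*(1 - 12))) = -33*(-111 - 1/12/(-11)) = -33*(-111 - 1/12*(-1/11)) = -33*(-111 + 1/132) = -33*(-14651/132) = 14651/4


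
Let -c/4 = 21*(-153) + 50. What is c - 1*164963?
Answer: -152311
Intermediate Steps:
c = 12652 (c = -4*(21*(-153) + 50) = -4*(-3213 + 50) = -4*(-3163) = 12652)
c - 1*164963 = 12652 - 1*164963 = 12652 - 164963 = -152311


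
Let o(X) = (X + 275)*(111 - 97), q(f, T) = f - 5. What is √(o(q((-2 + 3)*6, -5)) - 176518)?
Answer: I*√172654 ≈ 415.52*I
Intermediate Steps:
q(f, T) = -5 + f
o(X) = 3850 + 14*X (o(X) = (275 + X)*14 = 3850 + 14*X)
√(o(q((-2 + 3)*6, -5)) - 176518) = √((3850 + 14*(-5 + (-2 + 3)*6)) - 176518) = √((3850 + 14*(-5 + 1*6)) - 176518) = √((3850 + 14*(-5 + 6)) - 176518) = √((3850 + 14*1) - 176518) = √((3850 + 14) - 176518) = √(3864 - 176518) = √(-172654) = I*√172654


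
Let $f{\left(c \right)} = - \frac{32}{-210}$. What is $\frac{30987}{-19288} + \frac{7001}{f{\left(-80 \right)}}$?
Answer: $\frac{1772276181}{38576} \approx 45942.0$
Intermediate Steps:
$f{\left(c \right)} = \frac{16}{105}$ ($f{\left(c \right)} = \left(-32\right) \left(- \frac{1}{210}\right) = \frac{16}{105}$)
$\frac{30987}{-19288} + \frac{7001}{f{\left(-80 \right)}} = \frac{30987}{-19288} + \frac{7001}{\frac{16}{105}} = 30987 \left(- \frac{1}{19288}\right) + 7001 \cdot \frac{105}{16} = - \frac{30987}{19288} + \frac{735105}{16} = \frac{1772276181}{38576}$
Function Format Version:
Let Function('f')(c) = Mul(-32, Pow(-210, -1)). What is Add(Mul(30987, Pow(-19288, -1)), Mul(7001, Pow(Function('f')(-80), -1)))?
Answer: Rational(1772276181, 38576) ≈ 45942.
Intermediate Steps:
Function('f')(c) = Rational(16, 105) (Function('f')(c) = Mul(-32, Rational(-1, 210)) = Rational(16, 105))
Add(Mul(30987, Pow(-19288, -1)), Mul(7001, Pow(Function('f')(-80), -1))) = Add(Mul(30987, Pow(-19288, -1)), Mul(7001, Pow(Rational(16, 105), -1))) = Add(Mul(30987, Rational(-1, 19288)), Mul(7001, Rational(105, 16))) = Add(Rational(-30987, 19288), Rational(735105, 16)) = Rational(1772276181, 38576)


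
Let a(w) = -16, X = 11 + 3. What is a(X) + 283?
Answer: 267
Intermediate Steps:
X = 14
a(X) + 283 = -16 + 283 = 267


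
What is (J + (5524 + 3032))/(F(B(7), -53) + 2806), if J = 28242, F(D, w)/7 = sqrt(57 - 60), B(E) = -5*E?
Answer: 103255188/7873783 - 257586*I*sqrt(3)/7873783 ≈ 13.114 - 0.056663*I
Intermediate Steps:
F(D, w) = 7*I*sqrt(3) (F(D, w) = 7*sqrt(57 - 60) = 7*sqrt(-3) = 7*(I*sqrt(3)) = 7*I*sqrt(3))
(J + (5524 + 3032))/(F(B(7), -53) + 2806) = (28242 + (5524 + 3032))/(7*I*sqrt(3) + 2806) = (28242 + 8556)/(2806 + 7*I*sqrt(3)) = 36798/(2806 + 7*I*sqrt(3))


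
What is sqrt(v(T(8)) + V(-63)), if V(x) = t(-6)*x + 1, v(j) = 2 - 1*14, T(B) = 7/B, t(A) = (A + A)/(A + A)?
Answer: I*sqrt(74) ≈ 8.6023*I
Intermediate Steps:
t(A) = 1 (t(A) = (2*A)/((2*A)) = (2*A)*(1/(2*A)) = 1)
v(j) = -12 (v(j) = 2 - 14 = -12)
V(x) = 1 + x (V(x) = 1*x + 1 = x + 1 = 1 + x)
sqrt(v(T(8)) + V(-63)) = sqrt(-12 + (1 - 63)) = sqrt(-12 - 62) = sqrt(-74) = I*sqrt(74)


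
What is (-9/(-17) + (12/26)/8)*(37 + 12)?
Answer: 25431/884 ≈ 28.768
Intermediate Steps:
(-9/(-17) + (12/26)/8)*(37 + 12) = (-9*(-1/17) + (12*(1/26))*(⅛))*49 = (9/17 + (6/13)*(⅛))*49 = (9/17 + 3/52)*49 = (519/884)*49 = 25431/884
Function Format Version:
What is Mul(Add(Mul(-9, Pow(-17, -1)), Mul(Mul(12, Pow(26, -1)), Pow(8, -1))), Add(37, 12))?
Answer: Rational(25431, 884) ≈ 28.768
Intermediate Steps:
Mul(Add(Mul(-9, Pow(-17, -1)), Mul(Mul(12, Pow(26, -1)), Pow(8, -1))), Add(37, 12)) = Mul(Add(Mul(-9, Rational(-1, 17)), Mul(Mul(12, Rational(1, 26)), Rational(1, 8))), 49) = Mul(Add(Rational(9, 17), Mul(Rational(6, 13), Rational(1, 8))), 49) = Mul(Add(Rational(9, 17), Rational(3, 52)), 49) = Mul(Rational(519, 884), 49) = Rational(25431, 884)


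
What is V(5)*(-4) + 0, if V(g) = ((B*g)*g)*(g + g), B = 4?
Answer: -4000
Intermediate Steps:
V(g) = 8*g³ (V(g) = ((4*g)*g)*(g + g) = (4*g²)*(2*g) = 8*g³)
V(5)*(-4) + 0 = (8*5³)*(-4) + 0 = (8*125)*(-4) + 0 = 1000*(-4) + 0 = -4000 + 0 = -4000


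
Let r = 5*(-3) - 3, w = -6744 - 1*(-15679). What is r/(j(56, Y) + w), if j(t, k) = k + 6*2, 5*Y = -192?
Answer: -90/44543 ≈ -0.0020205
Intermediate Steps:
Y = -192/5 (Y = (1/5)*(-192) = -192/5 ≈ -38.400)
j(t, k) = 12 + k (j(t, k) = k + 12 = 12 + k)
w = 8935 (w = -6744 + 15679 = 8935)
r = -18 (r = -15 - 3 = -18)
r/(j(56, Y) + w) = -18/((12 - 192/5) + 8935) = -18/(-132/5 + 8935) = -18/44543/5 = -18*5/44543 = -90/44543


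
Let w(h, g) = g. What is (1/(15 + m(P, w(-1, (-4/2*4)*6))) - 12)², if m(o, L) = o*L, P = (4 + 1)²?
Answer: 202236841/1404225 ≈ 144.02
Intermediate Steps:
P = 25 (P = 5² = 25)
m(o, L) = L*o
(1/(15 + m(P, w(-1, (-4/2*4)*6))) - 12)² = (1/(15 + ((-4/2*4)*6)*25) - 12)² = (1/(15 + ((-4*½*4)*6)*25) - 12)² = (1/(15 + (-2*4*6)*25) - 12)² = (1/(15 - 8*6*25) - 12)² = (1/(15 - 48*25) - 12)² = (1/(15 - 1200) - 12)² = (1/(-1185) - 12)² = (-1/1185 - 12)² = (-14221/1185)² = 202236841/1404225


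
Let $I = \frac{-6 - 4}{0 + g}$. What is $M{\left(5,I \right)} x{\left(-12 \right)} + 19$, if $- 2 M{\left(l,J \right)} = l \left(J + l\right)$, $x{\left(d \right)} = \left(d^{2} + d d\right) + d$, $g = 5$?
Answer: $-2051$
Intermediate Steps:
$x{\left(d \right)} = d + 2 d^{2}$ ($x{\left(d \right)} = \left(d^{2} + d^{2}\right) + d = 2 d^{2} + d = d + 2 d^{2}$)
$I = -2$ ($I = \frac{-6 - 4}{0 + 5} = - \frac{10}{5} = \left(-10\right) \frac{1}{5} = -2$)
$M{\left(l,J \right)} = - \frac{l \left(J + l\right)}{2}$
$M{\left(5,I \right)} x{\left(-12 \right)} + 19 = \left(- \frac{1}{2}\right) 5 \left(-2 + 5\right) \left(- 12 \left(1 + 2 \left(-12\right)\right)\right) + 19 = \left(- \frac{1}{2}\right) 5 \cdot 3 \left(- 12 \left(1 - 24\right)\right) + 19 = - \frac{15 \left(\left(-12\right) \left(-23\right)\right)}{2} + 19 = \left(- \frac{15}{2}\right) 276 + 19 = -2070 + 19 = -2051$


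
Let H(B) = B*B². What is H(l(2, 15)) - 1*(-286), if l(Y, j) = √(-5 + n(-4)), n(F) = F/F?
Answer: 286 - 8*I ≈ 286.0 - 8.0*I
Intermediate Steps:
n(F) = 1
l(Y, j) = 2*I (l(Y, j) = √(-5 + 1) = √(-4) = 2*I)
H(B) = B³
H(l(2, 15)) - 1*(-286) = (2*I)³ - 1*(-286) = -8*I + 286 = 286 - 8*I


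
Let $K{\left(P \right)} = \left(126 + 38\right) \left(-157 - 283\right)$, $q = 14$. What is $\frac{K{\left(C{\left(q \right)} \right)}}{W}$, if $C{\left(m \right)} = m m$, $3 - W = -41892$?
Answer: $- \frac{14432}{8379} \approx -1.7224$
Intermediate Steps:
$W = 41895$ ($W = 3 - -41892 = 3 + 41892 = 41895$)
$C{\left(m \right)} = m^{2}$
$K{\left(P \right)} = -72160$ ($K{\left(P \right)} = 164 \left(-440\right) = -72160$)
$\frac{K{\left(C{\left(q \right)} \right)}}{W} = - \frac{72160}{41895} = \left(-72160\right) \frac{1}{41895} = - \frac{14432}{8379}$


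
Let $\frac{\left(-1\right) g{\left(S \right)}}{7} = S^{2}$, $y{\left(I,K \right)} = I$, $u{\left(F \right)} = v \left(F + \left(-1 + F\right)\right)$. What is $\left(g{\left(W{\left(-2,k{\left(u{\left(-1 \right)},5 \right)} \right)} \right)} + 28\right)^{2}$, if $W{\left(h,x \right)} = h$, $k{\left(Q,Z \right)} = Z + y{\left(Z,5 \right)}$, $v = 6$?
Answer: $0$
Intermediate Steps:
$u{\left(F \right)} = -6 + 12 F$ ($u{\left(F \right)} = 6 \left(F + \left(-1 + F\right)\right) = 6 \left(-1 + 2 F\right) = -6 + 12 F$)
$k{\left(Q,Z \right)} = 2 Z$ ($k{\left(Q,Z \right)} = Z + Z = 2 Z$)
$g{\left(S \right)} = - 7 S^{2}$
$\left(g{\left(W{\left(-2,k{\left(u{\left(-1 \right)},5 \right)} \right)} \right)} + 28\right)^{2} = \left(- 7 \left(-2\right)^{2} + 28\right)^{2} = \left(\left(-7\right) 4 + 28\right)^{2} = \left(-28 + 28\right)^{2} = 0^{2} = 0$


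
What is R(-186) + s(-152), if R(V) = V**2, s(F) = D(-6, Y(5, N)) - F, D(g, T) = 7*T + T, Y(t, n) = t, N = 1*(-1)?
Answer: 34788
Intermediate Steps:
N = -1
D(g, T) = 8*T
s(F) = 40 - F (s(F) = 8*5 - F = 40 - F)
R(-186) + s(-152) = (-186)**2 + (40 - 1*(-152)) = 34596 + (40 + 152) = 34596 + 192 = 34788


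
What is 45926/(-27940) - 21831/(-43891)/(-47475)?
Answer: -3189925821383/1940642759550 ≈ -1.6437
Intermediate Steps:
45926/(-27940) - 21831/(-43891)/(-47475) = 45926*(-1/27940) - 21831*(-1/43891)*(-1/47475) = -22963/13970 + (21831/43891)*(-1/47475) = -22963/13970 - 7277/694575075 = -3189925821383/1940642759550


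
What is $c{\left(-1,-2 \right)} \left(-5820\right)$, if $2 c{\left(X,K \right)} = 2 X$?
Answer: $5820$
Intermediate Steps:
$c{\left(X,K \right)} = X$ ($c{\left(X,K \right)} = \frac{2 X}{2} = X$)
$c{\left(-1,-2 \right)} \left(-5820\right) = \left(-1\right) \left(-5820\right) = 5820$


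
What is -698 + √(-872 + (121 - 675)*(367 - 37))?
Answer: -698 + 2*I*√45923 ≈ -698.0 + 428.59*I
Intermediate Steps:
-698 + √(-872 + (121 - 675)*(367 - 37)) = -698 + √(-872 - 554*330) = -698 + √(-872 - 182820) = -698 + √(-183692) = -698 + 2*I*√45923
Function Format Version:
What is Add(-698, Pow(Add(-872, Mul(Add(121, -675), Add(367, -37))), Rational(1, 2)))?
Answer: Add(-698, Mul(2, I, Pow(45923, Rational(1, 2)))) ≈ Add(-698.00, Mul(428.59, I))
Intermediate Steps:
Add(-698, Pow(Add(-872, Mul(Add(121, -675), Add(367, -37))), Rational(1, 2))) = Add(-698, Pow(Add(-872, Mul(-554, 330)), Rational(1, 2))) = Add(-698, Pow(Add(-872, -182820), Rational(1, 2))) = Add(-698, Pow(-183692, Rational(1, 2))) = Add(-698, Mul(2, I, Pow(45923, Rational(1, 2))))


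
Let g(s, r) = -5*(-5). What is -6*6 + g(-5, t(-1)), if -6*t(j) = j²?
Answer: -11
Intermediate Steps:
t(j) = -j²/6
g(s, r) = 25
-6*6 + g(-5, t(-1)) = -6*6 + 25 = -36 + 25 = -11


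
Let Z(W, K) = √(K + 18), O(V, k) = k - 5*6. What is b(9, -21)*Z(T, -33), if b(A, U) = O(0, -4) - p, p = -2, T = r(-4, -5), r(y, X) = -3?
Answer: -32*I*√15 ≈ -123.94*I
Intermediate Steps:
T = -3
O(V, k) = -30 + k (O(V, k) = k - 30 = -30 + k)
Z(W, K) = √(18 + K)
b(A, U) = -32 (b(A, U) = (-30 - 4) - 1*(-2) = -34 + 2 = -32)
b(9, -21)*Z(T, -33) = -32*√(18 - 33) = -32*I*√15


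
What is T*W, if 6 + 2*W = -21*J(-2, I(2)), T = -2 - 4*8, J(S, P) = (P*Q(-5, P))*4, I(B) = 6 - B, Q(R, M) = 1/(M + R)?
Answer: -5610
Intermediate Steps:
J(S, P) = 4*P/(-5 + P) (J(S, P) = (P/(P - 5))*4 = (P/(-5 + P))*4 = 4*P/(-5 + P))
T = -34 (T = -2 - 32 = -34)
W = 165 (W = -3 + (-84*(6 - 1*2)/(-5 + (6 - 1*2)))/2 = -3 + (-84*(6 - 2)/(-5 + (6 - 2)))/2 = -3 + (-84*4/(-5 + 4))/2 = -3 + (-84*4/(-1))/2 = -3 + (-84*4*(-1))/2 = -3 + (-21*(-16))/2 = -3 + (1/2)*336 = -3 + 168 = 165)
T*W = -34*165 = -5610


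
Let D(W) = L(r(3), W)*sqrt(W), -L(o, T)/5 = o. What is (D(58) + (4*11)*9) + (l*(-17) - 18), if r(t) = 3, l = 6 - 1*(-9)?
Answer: 123 - 15*sqrt(58) ≈ 8.7634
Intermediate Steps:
l = 15 (l = 6 + 9 = 15)
L(o, T) = -5*o
D(W) = -15*sqrt(W) (D(W) = (-5*3)*sqrt(W) = -15*sqrt(W))
(D(58) + (4*11)*9) + (l*(-17) - 18) = (-15*sqrt(58) + (4*11)*9) + (15*(-17) - 18) = (-15*sqrt(58) + 44*9) + (-255 - 18) = (-15*sqrt(58) + 396) - 273 = (396 - 15*sqrt(58)) - 273 = 123 - 15*sqrt(58)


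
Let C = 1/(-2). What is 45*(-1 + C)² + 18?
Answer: 477/4 ≈ 119.25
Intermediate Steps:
C = -½ ≈ -0.50000
45*(-1 + C)² + 18 = 45*(-1 - ½)² + 18 = 45*(-3/2)² + 18 = 45*(9/4) + 18 = 405/4 + 18 = 477/4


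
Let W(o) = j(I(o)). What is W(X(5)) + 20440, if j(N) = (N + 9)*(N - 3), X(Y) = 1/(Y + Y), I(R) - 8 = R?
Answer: 2052721/100 ≈ 20527.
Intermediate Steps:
I(R) = 8 + R
X(Y) = 1/(2*Y)
j(N) = (-3 + N)*(9 + N) (j(N) = (9 + N)*(-3 + N) = (-3 + N)*(9 + N))
W(o) = 21 + (8 + o)**2 + 6*o (W(o) = -27 + (8 + o)**2 + 6*(8 + o) = -27 + (8 + o)**2 + (48 + 6*o) = 21 + (8 + o)**2 + 6*o)
W(X(5)) + 20440 = (85 + ((1/2)/5)**2 + 22*((1/2)/5)) + 20440 = (85 + ((1/2)*(1/5))**2 + 22*((1/2)*(1/5))) + 20440 = (85 + (1/10)**2 + 22*(1/10)) + 20440 = (85 + 1/100 + 11/5) + 20440 = 8721/100 + 20440 = 2052721/100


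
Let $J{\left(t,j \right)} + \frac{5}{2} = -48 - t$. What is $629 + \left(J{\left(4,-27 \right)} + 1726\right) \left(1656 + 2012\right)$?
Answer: $6131691$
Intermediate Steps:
$J{\left(t,j \right)} = - \frac{101}{2} - t$ ($J{\left(t,j \right)} = - \frac{5}{2} - \left(48 + t\right) = - \frac{101}{2} - t$)
$629 + \left(J{\left(4,-27 \right)} + 1726\right) \left(1656 + 2012\right) = 629 + \left(\left(- \frac{101}{2} - 4\right) + 1726\right) \left(1656 + 2012\right) = 629 + \left(\left(- \frac{101}{2} - 4\right) + 1726\right) 3668 = 629 + \left(- \frac{109}{2} + 1726\right) 3668 = 629 + \frac{3343}{2} \cdot 3668 = 629 + 6131062 = 6131691$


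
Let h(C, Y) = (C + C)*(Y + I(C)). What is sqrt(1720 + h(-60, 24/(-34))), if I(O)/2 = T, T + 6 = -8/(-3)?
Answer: 6*sqrt(20910)/17 ≈ 51.036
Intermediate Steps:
T = -10/3 (T = -6 - 8/(-3) = -6 - 8*(-1/3) = -6 + 8/3 = -10/3 ≈ -3.3333)
I(O) = -20/3 (I(O) = 2*(-10/3) = -20/3)
h(C, Y) = 2*C*(-20/3 + Y) (h(C, Y) = (C + C)*(Y - 20/3) = (2*C)*(-20/3 + Y) = 2*C*(-20/3 + Y))
sqrt(1720 + h(-60, 24/(-34))) = sqrt(1720 + (2/3)*(-60)*(-20 + 3*(24/(-34)))) = sqrt(1720 + (2/3)*(-60)*(-20 + 3*(24*(-1/34)))) = sqrt(1720 + (2/3)*(-60)*(-20 + 3*(-12/17))) = sqrt(1720 + (2/3)*(-60)*(-20 - 36/17)) = sqrt(1720 + (2/3)*(-60)*(-376/17)) = sqrt(1720 + 15040/17) = sqrt(44280/17) = 6*sqrt(20910)/17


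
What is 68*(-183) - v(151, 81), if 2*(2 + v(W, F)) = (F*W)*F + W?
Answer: -507873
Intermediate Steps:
v(W, F) = -2 + W/2 + W*F²/2 (v(W, F) = -2 + ((F*W)*F + W)/2 = -2 + (W*F² + W)/2 = -2 + (W + W*F²)/2 = -2 + (W/2 + W*F²/2) = -2 + W/2 + W*F²/2)
68*(-183) - v(151, 81) = 68*(-183) - (-2 + (½)*151 + (½)*151*81²) = -12444 - (-2 + 151/2 + (½)*151*6561) = -12444 - (-2 + 151/2 + 990711/2) = -12444 - 1*495429 = -12444 - 495429 = -507873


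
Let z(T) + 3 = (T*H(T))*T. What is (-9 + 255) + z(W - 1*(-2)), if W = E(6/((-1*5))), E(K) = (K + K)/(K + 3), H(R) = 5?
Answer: 2207/9 ≈ 245.22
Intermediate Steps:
E(K) = 2*K/(3 + K) (E(K) = (2*K)/(3 + K) = 2*K/(3 + K))
W = -4/3 (W = 2*(6/((-1*5)))/(3 + 6/((-1*5))) = 2*(6/(-5))/(3 + 6/(-5)) = 2*(6*(-⅕))/(3 + 6*(-⅕)) = 2*(-6/5)/(3 - 6/5) = 2*(-6/5)/(9/5) = 2*(-6/5)*(5/9) = -4/3 ≈ -1.3333)
z(T) = -3 + 5*T² (z(T) = -3 + (T*5)*T = -3 + (5*T)*T = -3 + 5*T²)
(-9 + 255) + z(W - 1*(-2)) = (-9 + 255) + (-3 + 5*(-4/3 - 1*(-2))²) = 246 + (-3 + 5*(-4/3 + 2)²) = 246 + (-3 + 5*(⅔)²) = 246 + (-3 + 5*(4/9)) = 246 + (-3 + 20/9) = 246 - 7/9 = 2207/9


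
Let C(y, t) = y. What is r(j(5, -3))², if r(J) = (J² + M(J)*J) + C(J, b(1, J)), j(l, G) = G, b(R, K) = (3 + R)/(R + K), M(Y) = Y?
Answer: 225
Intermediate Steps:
b(R, K) = (3 + R)/(K + R)
r(J) = J + 2*J² (r(J) = (J² + J*J) + J = (J² + J²) + J = 2*J² + J = J + 2*J²)
r(j(5, -3))² = (-3*(1 + 2*(-3)))² = (-3*(1 - 6))² = (-3*(-5))² = 15² = 225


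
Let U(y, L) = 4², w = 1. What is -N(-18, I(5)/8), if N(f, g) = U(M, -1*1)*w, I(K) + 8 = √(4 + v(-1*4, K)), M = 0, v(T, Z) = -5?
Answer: -16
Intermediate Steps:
I(K) = -8 + I (I(K) = -8 + √(4 - 5) = -8 + √(-1) = -8 + I)
U(y, L) = 16
N(f, g) = 16 (N(f, g) = 16*1 = 16)
-N(-18, I(5)/8) = -1*16 = -16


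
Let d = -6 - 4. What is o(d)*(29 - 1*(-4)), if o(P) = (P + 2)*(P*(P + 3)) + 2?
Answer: -18414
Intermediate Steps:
d = -10
o(P) = 2 + P*(2 + P)*(3 + P) (o(P) = (2 + P)*(P*(3 + P)) + 2 = P*(2 + P)*(3 + P) + 2 = 2 + P*(2 + P)*(3 + P))
o(d)*(29 - 1*(-4)) = (2 + (-10)³ + 5*(-10)² + 6*(-10))*(29 - 1*(-4)) = (2 - 1000 + 5*100 - 60)*(29 + 4) = (2 - 1000 + 500 - 60)*33 = -558*33 = -18414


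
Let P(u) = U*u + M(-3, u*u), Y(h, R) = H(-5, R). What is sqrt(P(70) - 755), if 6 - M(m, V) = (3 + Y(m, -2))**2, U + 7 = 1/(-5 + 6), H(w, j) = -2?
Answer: 3*I*sqrt(130) ≈ 34.205*I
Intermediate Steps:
Y(h, R) = -2
U = -6 (U = -7 + 1/(-5 + 6) = -7 + 1/1 = -7 + 1 = -6)
M(m, V) = 5 (M(m, V) = 6 - (3 - 2)**2 = 6 - 1*1**2 = 6 - 1*1 = 6 - 1 = 5)
P(u) = 5 - 6*u (P(u) = -6*u + 5 = 5 - 6*u)
sqrt(P(70) - 755) = sqrt((5 - 6*70) - 755) = sqrt((5 - 420) - 755) = sqrt(-415 - 755) = sqrt(-1170) = 3*I*sqrt(130)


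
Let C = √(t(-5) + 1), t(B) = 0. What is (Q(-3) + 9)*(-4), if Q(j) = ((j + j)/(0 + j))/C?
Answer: -44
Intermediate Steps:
C = 1 (C = √(0 + 1) = √1 = 1)
Q(j) = 2 (Q(j) = ((j + j)/(0 + j))/1 = ((2*j)/j)*1 = 2*1 = 2)
(Q(-3) + 9)*(-4) = (2 + 9)*(-4) = 11*(-4) = -44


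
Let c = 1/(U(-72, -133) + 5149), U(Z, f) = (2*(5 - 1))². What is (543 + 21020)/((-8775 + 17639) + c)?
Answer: 112407919/46208033 ≈ 2.4326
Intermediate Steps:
U(Z, f) = 64 (U(Z, f) = (2*4)² = 8² = 64)
c = 1/5213 (c = 1/(64 + 5149) = 1/5213 ≈ 0.00019183)
(543 + 21020)/((-8775 + 17639) + c) = (543 + 21020)/((-8775 + 17639) + 1/5213) = 21563/(8864 + 1/5213) = 21563/(46208033/5213) = 21563*(5213/46208033) = 112407919/46208033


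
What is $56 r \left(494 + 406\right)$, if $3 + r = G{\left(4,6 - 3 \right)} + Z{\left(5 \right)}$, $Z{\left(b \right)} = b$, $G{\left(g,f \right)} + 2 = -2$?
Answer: $-100800$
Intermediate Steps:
$G{\left(g,f \right)} = -4$ ($G{\left(g,f \right)} = -2 - 2 = -4$)
$r = -2$ ($r = -3 + \left(-4 + 5\right) = -3 + 1 = -2$)
$56 r \left(494 + 406\right) = 56 \left(-2\right) \left(494 + 406\right) = \left(-112\right) 900 = -100800$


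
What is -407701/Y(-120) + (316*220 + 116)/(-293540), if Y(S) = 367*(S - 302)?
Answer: 27222936419/11365428490 ≈ 2.3952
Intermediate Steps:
Y(S) = -110834 + 367*S (Y(S) = 367*(-302 + S) = -110834 + 367*S)
-407701/Y(-120) + (316*220 + 116)/(-293540) = -407701/(-110834 + 367*(-120)) + (316*220 + 116)/(-293540) = -407701/(-110834 - 44040) + (69520 + 116)*(-1/293540) = -407701/(-154874) + 69636*(-1/293540) = -407701*(-1/154874) - 17409/73385 = 407701/154874 - 17409/73385 = 27222936419/11365428490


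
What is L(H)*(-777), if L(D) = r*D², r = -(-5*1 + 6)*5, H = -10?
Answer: 388500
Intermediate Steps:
r = -5 (r = -(-5 + 6)*5 = -5 ≈ -5.0000)
L(D) = -5*D²
L(H)*(-777) = -5*(-10)²*(-777) = -5*100*(-777) = -500*(-777) = 388500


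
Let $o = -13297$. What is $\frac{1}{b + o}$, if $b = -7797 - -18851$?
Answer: $- \frac{1}{2243} \approx -0.00044583$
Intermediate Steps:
$b = 11054$ ($b = -7797 + 18851 = 11054$)
$\frac{1}{b + o} = \frac{1}{11054 - 13297} = \frac{1}{-2243} = - \frac{1}{2243}$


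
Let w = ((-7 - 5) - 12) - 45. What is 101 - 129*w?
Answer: 9002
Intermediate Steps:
w = -69 (w = (-12 - 12) - 45 = -24 - 45 = -69)
101 - 129*w = 101 - 129*(-69) = 101 + 8901 = 9002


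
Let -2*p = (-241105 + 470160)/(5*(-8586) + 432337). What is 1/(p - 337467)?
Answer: -778814/262824253193 ≈ -2.9633e-6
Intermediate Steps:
p = -229055/778814 (p = -(-241105 + 470160)/(2*(5*(-8586) + 432337)) = -229055/(2*(-42930 + 432337)) = -229055/(2*389407) = -1/2*229055/389407 = -229055/778814 ≈ -0.29411)
1/(p - 337467) = 1/(-229055/778814 - 337467) = 1/(-262824253193/778814) = -778814/262824253193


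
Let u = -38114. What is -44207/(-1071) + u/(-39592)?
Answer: 127933117/3028788 ≈ 42.239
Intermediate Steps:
-44207/(-1071) + u/(-39592) = -44207/(-1071) - 38114/(-39592) = -44207*(-1/1071) - 38114*(-1/39592) = 44207/1071 + 19057/19796 = 127933117/3028788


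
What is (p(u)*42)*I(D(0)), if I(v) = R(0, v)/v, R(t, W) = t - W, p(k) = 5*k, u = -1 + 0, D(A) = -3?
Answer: 210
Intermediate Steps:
u = -1
I(v) = -1 (I(v) = (0 - v)/v = (-v)/v = -1)
(p(u)*42)*I(D(0)) = ((5*(-1))*42)*(-1) = -5*42*(-1) = -210*(-1) = 210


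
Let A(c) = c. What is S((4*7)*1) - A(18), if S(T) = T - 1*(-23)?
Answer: 33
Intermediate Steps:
S(T) = 23 + T (S(T) = T + 23 = 23 + T)
S((4*7)*1) - A(18) = (23 + (4*7)*1) - 1*18 = (23 + 28*1) - 18 = (23 + 28) - 18 = 51 - 18 = 33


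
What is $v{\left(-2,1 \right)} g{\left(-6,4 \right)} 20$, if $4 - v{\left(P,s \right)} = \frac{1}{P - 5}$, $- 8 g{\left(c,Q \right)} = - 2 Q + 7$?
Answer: $\frac{145}{14} \approx 10.357$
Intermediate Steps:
$g{\left(c,Q \right)} = - \frac{7}{8} + \frac{Q}{4}$ ($g{\left(c,Q \right)} = - \frac{- 2 Q + 7}{8} = - \frac{7 - 2 Q}{8} = - \frac{7}{8} + \frac{Q}{4}$)
$v{\left(P,s \right)} = 4 - \frac{1}{-5 + P}$ ($v{\left(P,s \right)} = 4 - \frac{1}{P - 5} = 4 - \frac{1}{-5 + P}$)
$v{\left(-2,1 \right)} g{\left(-6,4 \right)} 20 = \frac{-21 + 4 \left(-2\right)}{-5 - 2} \left(- \frac{7}{8} + \frac{1}{4} \cdot 4\right) 20 = \frac{-21 - 8}{-7} \left(- \frac{7}{8} + 1\right) 20 = \left(- \frac{1}{7}\right) \left(-29\right) \frac{1}{8} \cdot 20 = \frac{29}{7} \cdot \frac{1}{8} \cdot 20 = \frac{29}{56} \cdot 20 = \frac{145}{14}$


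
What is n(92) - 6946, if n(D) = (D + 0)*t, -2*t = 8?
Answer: -7314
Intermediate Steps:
t = -4 (t = -½*8 = -4)
n(D) = -4*D (n(D) = (D + 0)*(-4) = D*(-4) = -4*D)
n(92) - 6946 = -4*92 - 6946 = -368 - 6946 = -7314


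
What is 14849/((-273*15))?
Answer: -14849/4095 ≈ -3.6261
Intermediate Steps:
14849/((-273*15)) = 14849/(-4095) = 14849*(-1/4095) = -14849/4095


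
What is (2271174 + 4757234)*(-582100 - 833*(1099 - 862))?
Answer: -5478791632568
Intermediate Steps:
(2271174 + 4757234)*(-582100 - 833*(1099 - 862)) = 7028408*(-582100 - 833*237) = 7028408*(-582100 - 197421) = 7028408*(-779521) = -5478791632568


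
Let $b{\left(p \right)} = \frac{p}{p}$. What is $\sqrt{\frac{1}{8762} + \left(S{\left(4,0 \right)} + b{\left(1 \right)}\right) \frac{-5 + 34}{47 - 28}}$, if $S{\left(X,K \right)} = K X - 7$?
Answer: $\frac{i \sqrt{253807197982}}{166478} \approx 3.0262 i$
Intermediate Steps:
$S{\left(X,K \right)} = -7 + K X$
$b{\left(p \right)} = 1$
$\sqrt{\frac{1}{8762} + \left(S{\left(4,0 \right)} + b{\left(1 \right)}\right) \frac{-5 + 34}{47 - 28}} = \sqrt{\frac{1}{8762} + \left(\left(-7 + 0 \cdot 4\right) + 1\right) \frac{-5 + 34}{47 - 28}} = \sqrt{\frac{1}{8762} + \left(\left(-7 + 0\right) + 1\right) \frac{29}{19}} = \sqrt{\frac{1}{8762} + \left(-7 + 1\right) 29 \cdot \frac{1}{19}} = \sqrt{\frac{1}{8762} - \frac{174}{19}} = \sqrt{- \frac{1524569}{166478}} = \frac{i \sqrt{253807197982}}{166478}$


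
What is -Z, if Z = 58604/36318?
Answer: -29302/18159 ≈ -1.6136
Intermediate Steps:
Z = 29302/18159 (Z = 58604*(1/36318) = 29302/18159 ≈ 1.6136)
-Z = -1*29302/18159 = -29302/18159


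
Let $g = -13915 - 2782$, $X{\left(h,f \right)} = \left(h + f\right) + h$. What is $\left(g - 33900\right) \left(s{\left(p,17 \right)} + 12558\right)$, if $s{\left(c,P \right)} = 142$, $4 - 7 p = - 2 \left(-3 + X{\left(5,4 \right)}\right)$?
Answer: $-642581900$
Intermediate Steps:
$X{\left(h,f \right)} = f + 2 h$ ($X{\left(h,f \right)} = \left(f + h\right) + h = f + 2 h$)
$p = \frac{26}{7}$ ($p = \frac{4}{7} - \frac{\left(-2\right) \left(-3 + \left(4 + 2 \cdot 5\right)\right)}{7} = \frac{4}{7} - \frac{\left(-2\right) \left(-3 + \left(4 + 10\right)\right)}{7} = \frac{4}{7} - \frac{\left(-2\right) \left(-3 + 14\right)}{7} = \frac{4}{7} - \frac{\left(-2\right) 11}{7} = \frac{4}{7} - - \frac{22}{7} = \frac{4}{7} + \frac{22}{7} = \frac{26}{7} \approx 3.7143$)
$g = -16697$
$\left(g - 33900\right) \left(s{\left(p,17 \right)} + 12558\right) = \left(-16697 - 33900\right) \left(142 + 12558\right) = \left(-50597\right) 12700 = -642581900$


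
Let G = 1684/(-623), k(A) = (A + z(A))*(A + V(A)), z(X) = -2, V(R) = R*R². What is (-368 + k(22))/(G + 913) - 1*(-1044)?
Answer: 724786996/567115 ≈ 1278.0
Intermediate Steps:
V(R) = R³
k(A) = (-2 + A)*(A + A³) (k(A) = (A - 2)*(A + A³) = (-2 + A)*(A + A³))
G = -1684/623 (G = 1684*(-1/623) = -1684/623 ≈ -2.7030)
(-368 + k(22))/(G + 913) - 1*(-1044) = (-368 + 22*(-2 + 22 + 22³ - 2*22²))/(-1684/623 + 913) - 1*(-1044) = (-368 + 22*(-2 + 22 + 10648 - 2*484))/(567115/623) + 1044 = (-368 + 22*(-2 + 22 + 10648 - 968))*(623/567115) + 1044 = (-368 + 22*9700)*(623/567115) + 1044 = (-368 + 213400)*(623/567115) + 1044 = 213032*(623/567115) + 1044 = 132718936/567115 + 1044 = 724786996/567115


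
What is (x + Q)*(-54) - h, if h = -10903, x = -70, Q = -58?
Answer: 17815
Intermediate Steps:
(x + Q)*(-54) - h = (-70 - 58)*(-54) - 1*(-10903) = -128*(-54) + 10903 = 6912 + 10903 = 17815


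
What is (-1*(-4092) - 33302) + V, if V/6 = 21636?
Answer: 100606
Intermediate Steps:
V = 129816 (V = 6*21636 = 129816)
(-1*(-4092) - 33302) + V = (-1*(-4092) - 33302) + 129816 = (4092 - 33302) + 129816 = -29210 + 129816 = 100606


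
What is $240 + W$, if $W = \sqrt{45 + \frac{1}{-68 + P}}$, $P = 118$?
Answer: $240 + \frac{\sqrt{4502}}{10} \approx 246.71$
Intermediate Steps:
$W = \frac{\sqrt{4502}}{10}$ ($W = \sqrt{45 + \frac{1}{-68 + 118}} = \sqrt{45 + \frac{1}{50}} = \sqrt{\frac{2251}{50}} = \frac{\sqrt{4502}}{10} \approx 6.7097$)
$240 + W = 240 + \frac{\sqrt{4502}}{10}$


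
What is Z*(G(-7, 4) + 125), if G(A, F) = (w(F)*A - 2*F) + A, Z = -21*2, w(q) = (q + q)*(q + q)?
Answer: 14196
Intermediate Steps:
w(q) = 4*q² (w(q) = (2*q)*(2*q) = 4*q²)
Z = -42
G(A, F) = A - 2*F + 4*A*F² (G(A, F) = ((4*F²)*A - 2*F) + A = (4*A*F² - 2*F) + A = (-2*F + 4*A*F²) + A = A - 2*F + 4*A*F²)
Z*(G(-7, 4) + 125) = -42*((-7 - 2*4 + 4*(-7)*4²) + 125) = -42*((-7 - 8 + 4*(-7)*16) + 125) = -42*((-7 - 8 - 448) + 125) = -42*(-463 + 125) = -42*(-338) = 14196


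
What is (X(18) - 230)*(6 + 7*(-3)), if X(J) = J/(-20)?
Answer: 6927/2 ≈ 3463.5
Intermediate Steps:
X(J) = -J/20 (X(J) = J*(-1/20) = -J/20)
(X(18) - 230)*(6 + 7*(-3)) = (-1/20*18 - 230)*(6 + 7*(-3)) = (-9/10 - 230)*(6 - 21) = -2309/10*(-15) = 6927/2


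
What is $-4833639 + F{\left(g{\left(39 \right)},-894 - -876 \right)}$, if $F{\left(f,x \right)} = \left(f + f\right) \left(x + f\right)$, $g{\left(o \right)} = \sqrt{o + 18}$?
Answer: $-4833525 - 36 \sqrt{57} \approx -4.8338 \cdot 10^{6}$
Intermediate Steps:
$g{\left(o \right)} = \sqrt{18 + o}$
$F{\left(f,x \right)} = 2 f \left(f + x\right)$
$-4833639 + F{\left(g{\left(39 \right)},-894 - -876 \right)} = -4833639 + 2 \sqrt{18 + 39} \left(\sqrt{18 + 39} - 18\right) = -4833639 + 2 \sqrt{57} \left(\sqrt{57} + \left(-894 + 876\right)\right) = -4833639 + 2 \sqrt{57} \left(\sqrt{57} - 18\right) = -4833639 + 2 \sqrt{57} \left(-18 + \sqrt{57}\right)$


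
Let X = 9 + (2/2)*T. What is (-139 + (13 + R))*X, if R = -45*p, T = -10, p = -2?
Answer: 36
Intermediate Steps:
R = 90 (R = -45*(-2) = 90)
X = -1 (X = 9 + (2/2)*(-10) = 9 + (2*(1/2))*(-10) = 9 + 1*(-10) = 9 - 10 = -1)
(-139 + (13 + R))*X = (-139 + (13 + 90))*(-1) = (-139 + 103)*(-1) = -36*(-1) = 36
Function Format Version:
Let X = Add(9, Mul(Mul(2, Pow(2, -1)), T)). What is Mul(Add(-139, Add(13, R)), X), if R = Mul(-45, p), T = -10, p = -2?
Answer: 36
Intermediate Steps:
R = 90 (R = Mul(-45, -2) = 90)
X = -1 (X = Add(9, Mul(Mul(2, Pow(2, -1)), -10)) = Add(9, Mul(Mul(2, Rational(1, 2)), -10)) = Add(9, Mul(1, -10)) = Add(9, -10) = -1)
Mul(Add(-139, Add(13, R)), X) = Mul(Add(-139, Add(13, 90)), -1) = Mul(Add(-139, 103), -1) = Mul(-36, -1) = 36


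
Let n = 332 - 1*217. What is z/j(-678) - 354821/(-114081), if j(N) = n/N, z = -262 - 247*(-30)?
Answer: -552834965449/13119315 ≈ -42139.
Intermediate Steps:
n = 115 (n = 332 - 217 = 115)
z = 7148 (z = -262 + 7410 = 7148)
j(N) = 115/N
z/j(-678) - 354821/(-114081) = 7148/((115/(-678))) - 354821/(-114081) = 7148/((115*(-1/678))) - 354821*(-1/114081) = 7148/(-115/678) + 354821/114081 = 7148*(-678/115) + 354821/114081 = -4846344/115 + 354821/114081 = -552834965449/13119315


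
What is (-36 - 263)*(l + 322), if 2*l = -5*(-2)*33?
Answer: -145613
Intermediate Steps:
l = 165 (l = (-5*(-2)*33)/2 = (10*33)/2 = (½)*330 = 165)
(-36 - 263)*(l + 322) = (-36 - 263)*(165 + 322) = -299*487 = -145613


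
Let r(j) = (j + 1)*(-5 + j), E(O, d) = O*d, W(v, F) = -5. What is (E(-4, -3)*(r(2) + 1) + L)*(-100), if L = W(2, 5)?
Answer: 10100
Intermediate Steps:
L = -5
r(j) = (1 + j)*(-5 + j)
(E(-4, -3)*(r(2) + 1) + L)*(-100) = ((-4*(-3))*((-5 + 2**2 - 4*2) + 1) - 5)*(-100) = (12*((-5 + 4 - 8) + 1) - 5)*(-100) = (12*(-9 + 1) - 5)*(-100) = (12*(-8) - 5)*(-100) = (-96 - 5)*(-100) = -101*(-100) = 10100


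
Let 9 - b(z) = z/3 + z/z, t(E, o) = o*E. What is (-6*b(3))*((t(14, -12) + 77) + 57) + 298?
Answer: 1726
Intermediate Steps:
t(E, o) = E*o
b(z) = 8 - z/3 (b(z) = 9 - (z/3 + z/z) = 9 - (z*(⅓) + 1) = 9 - (z/3 + 1) = 9 - (1 + z/3) = 9 + (-1 - z/3) = 8 - z/3)
(-6*b(3))*((t(14, -12) + 77) + 57) + 298 = (-6*(8 - ⅓*3))*((14*(-12) + 77) + 57) + 298 = (-6*(8 - 1))*((-168 + 77) + 57) + 298 = (-6*7)*(-91 + 57) + 298 = -42*(-34) + 298 = 1428 + 298 = 1726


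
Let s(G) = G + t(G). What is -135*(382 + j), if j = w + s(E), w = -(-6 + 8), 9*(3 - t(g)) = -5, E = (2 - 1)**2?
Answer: -51915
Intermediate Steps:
E = 1 (E = 1**2 = 1)
t(g) = 32/9 (t(g) = 3 - 1/9*(-5) = 3 + 5/9 = 32/9)
s(G) = 32/9 + G (s(G) = G + 32/9 = 32/9 + G)
w = -2 (w = -1*2 = -2)
j = 23/9 (j = -2 + (32/9 + 1) = -2 + 41/9 = 23/9 ≈ 2.5556)
-135*(382 + j) = -135*(382 + 23/9) = -135*3461/9 = -51915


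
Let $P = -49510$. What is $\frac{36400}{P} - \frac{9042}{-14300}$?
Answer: $- \frac{331139}{3218150} \approx -0.1029$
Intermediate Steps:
$\frac{36400}{P} - \frac{9042}{-14300} = \frac{36400}{-49510} - \frac{9042}{-14300} = 36400 \left(- \frac{1}{49510}\right) - - \frac{411}{650} = - \frac{3640}{4951} + \frac{411}{650} = - \frac{331139}{3218150}$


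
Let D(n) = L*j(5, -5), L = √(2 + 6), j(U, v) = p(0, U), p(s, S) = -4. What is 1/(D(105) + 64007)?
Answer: 64007/4096895921 + 8*√2/4096895921 ≈ 1.5626e-5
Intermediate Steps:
j(U, v) = -4
L = 2*√2 (L = √8 = 2*√2 ≈ 2.8284)
D(n) = -8*√2 (D(n) = (2*√2)*(-4) = -8*√2)
1/(D(105) + 64007) = 1/(-8*√2 + 64007) = 1/(64007 - 8*√2)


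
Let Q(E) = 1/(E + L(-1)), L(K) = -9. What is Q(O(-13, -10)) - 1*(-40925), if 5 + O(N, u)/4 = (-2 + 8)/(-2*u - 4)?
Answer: 2250873/55 ≈ 40925.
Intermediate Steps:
O(N, u) = -20 + 24/(-4 - 2*u) (O(N, u) = -20 + 4*((-2 + 8)/(-2*u - 4)) = -20 + 4*(6/(-4 - 2*u)) = -20 + 24/(-4 - 2*u))
Q(E) = 1/(-9 + E) (Q(E) = 1/(E - 9) = 1/(-9 + E))
Q(O(-13, -10)) - 1*(-40925) = 1/(-9 + 4*(-13 - 5*(-10))/(2 - 10)) - 1*(-40925) = 1/(-9 + 4*(-13 + 50)/(-8)) + 40925 = 1/(-9 + 4*(-1/8)*37) + 40925 = 1/(-9 - 37/2) + 40925 = 1/(-55/2) + 40925 = -2/55 + 40925 = 2250873/55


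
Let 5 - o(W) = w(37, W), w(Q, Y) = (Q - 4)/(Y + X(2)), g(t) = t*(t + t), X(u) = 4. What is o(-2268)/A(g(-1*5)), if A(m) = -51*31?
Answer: -11353/3579384 ≈ -0.0031718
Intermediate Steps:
g(t) = 2*t² (g(t) = t*(2*t) = 2*t²)
w(Q, Y) = (-4 + Q)/(4 + Y) (w(Q, Y) = (Q - 4)/(Y + 4) = (-4 + Q)/(4 + Y))
o(W) = 5 - 33/(4 + W) (o(W) = 5 - (-4 + 37)/(4 + W) = 5 - 33/(4 + W))
A(m) = -1581
o(-2268)/A(g(-1*5)) = ((-13 + 5*(-2268))/(4 - 2268))/(-1581) = ((-13 - 11340)/(-2264))*(-1/1581) = -1/2264*(-11353)*(-1/1581) = (11353/2264)*(-1/1581) = -11353/3579384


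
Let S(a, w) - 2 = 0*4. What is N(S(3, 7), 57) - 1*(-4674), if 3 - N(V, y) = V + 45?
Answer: 4630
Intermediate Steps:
S(a, w) = 2 (S(a, w) = 2 + 0*4 = 2 + 0 = 2)
N(V, y) = -42 - V (N(V, y) = 3 - (V + 45) = 3 - (45 + V) = 3 + (-45 - V) = -42 - V)
N(S(3, 7), 57) - 1*(-4674) = (-42 - 1*2) - 1*(-4674) = (-42 - 2) + 4674 = -44 + 4674 = 4630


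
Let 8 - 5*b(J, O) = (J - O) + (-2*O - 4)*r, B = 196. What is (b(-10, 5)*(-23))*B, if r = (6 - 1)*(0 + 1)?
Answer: -419244/5 ≈ -83849.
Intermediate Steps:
r = 5 (r = 5*1 = 5)
b(J, O) = 28/5 - J/5 + 11*O/5 (b(J, O) = 8/5 - ((J - O) + (-2*O - 4)*5)/5 = 8/5 - ((J - O) + (-4 - 2*O)*5)/5 = 8/5 - ((J - O) + (-20 - 10*O))/5 = 8/5 - (-20 + J - 11*O)/5 = 8/5 + (4 - J/5 + 11*O/5) = 28/5 - J/5 + 11*O/5)
(b(-10, 5)*(-23))*B = ((28/5 - ⅕*(-10) + (11/5)*5)*(-23))*196 = ((28/5 + 2 + 11)*(-23))*196 = ((93/5)*(-23))*196 = -2139/5*196 = -419244/5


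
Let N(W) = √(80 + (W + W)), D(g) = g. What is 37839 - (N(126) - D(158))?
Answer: 37997 - 2*√83 ≈ 37979.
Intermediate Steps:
N(W) = √(80 + 2*W)
37839 - (N(126) - D(158)) = 37839 - (√(80 + 2*126) - 1*158) = 37839 - (√(80 + 252) - 158) = 37839 - (√332 - 158) = 37839 - (2*√83 - 158) = 37839 - (-158 + 2*√83) = 37839 + (158 - 2*√83) = 37997 - 2*√83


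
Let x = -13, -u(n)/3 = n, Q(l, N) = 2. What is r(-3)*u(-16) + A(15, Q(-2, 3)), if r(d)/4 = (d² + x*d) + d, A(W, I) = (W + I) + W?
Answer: 8672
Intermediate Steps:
u(n) = -3*n
A(W, I) = I + 2*W (A(W, I) = (I + W) + W = I + 2*W)
r(d) = -48*d + 4*d² (r(d) = 4*((d² - 13*d) + d) = 4*(d² - 12*d) = -48*d + 4*d²)
r(-3)*u(-16) + A(15, Q(-2, 3)) = (4*(-3)*(-12 - 3))*(-3*(-16)) + (2 + 2*15) = (4*(-3)*(-15))*48 + (2 + 30) = 180*48 + 32 = 8640 + 32 = 8672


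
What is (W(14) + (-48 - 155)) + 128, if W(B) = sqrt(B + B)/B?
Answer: -75 + sqrt(7)/7 ≈ -74.622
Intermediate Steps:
W(B) = sqrt(2)/sqrt(B) (W(B) = sqrt(2*B)/B = (sqrt(2)*sqrt(B))/B = sqrt(2)/sqrt(B))
(W(14) + (-48 - 155)) + 128 = (sqrt(2)/sqrt(14) + (-48 - 155)) + 128 = (sqrt(2)*(sqrt(14)/14) - 203) + 128 = (sqrt(7)/7 - 203) + 128 = (-203 + sqrt(7)/7) + 128 = -75 + sqrt(7)/7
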